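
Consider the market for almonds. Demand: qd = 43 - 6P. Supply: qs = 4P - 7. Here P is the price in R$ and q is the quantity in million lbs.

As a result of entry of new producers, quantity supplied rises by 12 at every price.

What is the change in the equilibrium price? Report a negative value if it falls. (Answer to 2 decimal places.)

Original equilibrium: 43 - 6P = 4P - 7 gives 50 = 10P, so P = 5 and q = 13.
The shock moves the curves to qd = 43 - 6P and qs = 4P + 5.
New equilibrium: 43 - 6P = 4P + 5 ⇒ 38 = 10P ⇒ P = 3.8, q = 20.2.
ΔP = 3.8 − 5 = -1.20.

-1.20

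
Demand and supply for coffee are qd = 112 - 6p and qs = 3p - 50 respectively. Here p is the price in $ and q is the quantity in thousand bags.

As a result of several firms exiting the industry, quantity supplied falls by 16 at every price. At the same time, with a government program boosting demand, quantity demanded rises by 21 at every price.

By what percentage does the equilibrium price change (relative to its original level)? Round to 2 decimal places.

Before the shock: 112 - 6p = 3p - 50 ⇒ 162 = 9p ⇒ p = 18, q = 4.
The new curves are qd = 133 - 6p (demand) and qs = 3p - 66 (supply).
Clearing the new market: 133 - 6p = 3p - 66, so p = 199/9 ≈ 22.1111 and q = 1/3 ≈ 0.3333.
%Δp = (22.1111 − 18) / 18 × 100 = +22.84%.

+22.84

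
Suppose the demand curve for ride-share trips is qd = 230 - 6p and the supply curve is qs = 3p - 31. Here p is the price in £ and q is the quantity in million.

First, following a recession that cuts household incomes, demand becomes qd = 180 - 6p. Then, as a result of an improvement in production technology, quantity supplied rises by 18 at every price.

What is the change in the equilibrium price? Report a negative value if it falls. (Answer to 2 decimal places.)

Solve the original market: 230 - 6p = 3p - 31, hence p = 29 and q = 56.
The new curves are qd = 180 - 6p (demand) and qs = 3p - 13 (supply).
Clearing the new market: 180 - 6p = 3p - 13, so p = 193/9 ≈ 21.4444 and q = 154/3 ≈ 51.3333.
Δp = 21.4444 − 29 = -7.56.

-7.56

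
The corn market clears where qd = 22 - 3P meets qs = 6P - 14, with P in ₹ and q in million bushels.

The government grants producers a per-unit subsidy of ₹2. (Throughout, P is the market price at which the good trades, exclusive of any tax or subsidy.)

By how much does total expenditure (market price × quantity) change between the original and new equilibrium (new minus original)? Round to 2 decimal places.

Original equilibrium: 22 - 3P = 6P - 14 gives 36 = 9P, so P = 4 and q = 10.
Since sellers receive the price plus the subsidy, the effective supply curve becomes qs = 6P - 2.
Clearing the new market: 22 - 3P = 6P - 2, so P = 8/3 ≈ 2.6667 and q = 14.
Expenditure moves from 4×10 = 40 to 2.6667×14 = 37.3333; change = -2.67.

-2.67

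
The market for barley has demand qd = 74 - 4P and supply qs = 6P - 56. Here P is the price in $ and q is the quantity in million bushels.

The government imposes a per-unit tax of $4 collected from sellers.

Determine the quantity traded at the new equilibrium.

Initially, 74 - 4P = 6P - 56, so 130 = 10P and P = 13, q = 22.
Since sellers keep the price net of the tax, the effective supply curve becomes qs = 6P - 80.
Clearing the new market: 74 - 4P = 6P - 80, so P = 15.4 and q = 12.4.

12.4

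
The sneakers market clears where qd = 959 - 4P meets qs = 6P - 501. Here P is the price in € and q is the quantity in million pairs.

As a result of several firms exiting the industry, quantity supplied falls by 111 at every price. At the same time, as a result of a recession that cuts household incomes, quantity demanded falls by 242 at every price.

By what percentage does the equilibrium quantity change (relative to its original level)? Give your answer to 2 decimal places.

-50.56

Initially, 959 - 4P = 6P - 501, so 1460 = 10P and P = 146, q = 375.
The new curves are qd = 717 - 4P (demand) and qs = 6P - 612 (supply).
Clearing the new market: 717 - 4P = 6P - 612, so P = 132.9 and q = 185.4.
%Δq = (185.4 − 375) / 375 × 100 = -50.56%.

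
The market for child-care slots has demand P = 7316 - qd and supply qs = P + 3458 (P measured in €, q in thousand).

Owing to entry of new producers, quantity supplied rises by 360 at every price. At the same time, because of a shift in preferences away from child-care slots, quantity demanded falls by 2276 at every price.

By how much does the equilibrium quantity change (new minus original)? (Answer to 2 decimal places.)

Initially, 7316 - P = P + 3458, so 3858 = 2P and P = 1929, q = 5387.
With the change applied: demand qd = 5040 - P, supply qs = P + 3818.
New equilibrium: 5040 - P = P + 3818 ⇒ 1222 = 2P ⇒ P = 611, q = 4429.
Δq = 4429 − 5387 = -958.00.

-958.00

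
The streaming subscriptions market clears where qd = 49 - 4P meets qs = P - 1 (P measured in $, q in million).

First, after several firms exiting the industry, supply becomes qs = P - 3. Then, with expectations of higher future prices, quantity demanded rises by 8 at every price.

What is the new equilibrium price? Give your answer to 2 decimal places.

Before the shock: 49 - 4P = P - 1 ⇒ 50 = 5P ⇒ P = 10, q = 9.
After the shift, demand is qd = 57 - 4P and supply is qs = P - 3.
New equilibrium: 57 - 4P = P - 3 ⇒ 60 = 5P ⇒ P = 12, q = 9.

12.00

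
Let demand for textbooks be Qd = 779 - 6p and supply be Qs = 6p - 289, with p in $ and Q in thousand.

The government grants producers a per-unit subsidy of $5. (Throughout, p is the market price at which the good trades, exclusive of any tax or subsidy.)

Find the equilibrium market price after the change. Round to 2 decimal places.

86.50

Initially, 779 - 6p = 6p - 289, so 1068 = 12p and p = 89, Q = 245.
Since sellers receive the price plus the subsidy, the effective supply curve becomes Qs = 6p - 259.
Equate the new curves: 779 - 6p = 6p - 259, giving 1038 = 12p, p = 86.5, Q = 260.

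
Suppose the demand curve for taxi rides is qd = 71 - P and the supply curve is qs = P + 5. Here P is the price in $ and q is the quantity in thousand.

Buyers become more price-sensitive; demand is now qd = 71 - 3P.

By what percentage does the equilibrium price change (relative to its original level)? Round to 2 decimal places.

-50.00

Original equilibrium: 71 - P = P + 5 gives 66 = 2P, so P = 33 and q = 38.
With the change applied: demand qd = 71 - 3P, supply qs = P + 5.
Setting them equal: 71 - 3P = P + 5 → 66 = 4P, so P = 16.5 and q = 21.5.
%ΔP = (16.5 − 33) / 33 × 100 = -50.00%.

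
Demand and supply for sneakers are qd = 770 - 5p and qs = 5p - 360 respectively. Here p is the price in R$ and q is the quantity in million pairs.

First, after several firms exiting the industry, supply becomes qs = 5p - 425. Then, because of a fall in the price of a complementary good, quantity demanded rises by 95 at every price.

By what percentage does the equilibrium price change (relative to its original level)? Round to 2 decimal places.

+14.16

Before the shock: 770 - 5p = 5p - 360 ⇒ 1130 = 10p ⇒ p = 113, q = 205.
After the shift, demand is qd = 865 - 5p and supply is qs = 5p - 425.
Clearing the new market: 865 - 5p = 5p - 425, so p = 129 and q = 220.
%Δp = (129 − 113) / 113 × 100 = +14.16%.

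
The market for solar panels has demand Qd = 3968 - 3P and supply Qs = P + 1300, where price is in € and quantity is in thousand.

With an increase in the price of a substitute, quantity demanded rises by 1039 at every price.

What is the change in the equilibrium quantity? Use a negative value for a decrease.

Initially, 3968 - 3P = P + 1300, so 2668 = 4P and P = 667, Q = 1967.
With the change applied: demand Qd = 5007 - 3P, supply Qs = P + 1300.
Equate the new curves: 5007 - 3P = P + 1300, giving 3707 = 4P, P = 926.75, Q = 2226.75.
ΔQ = 2226.75 − 1967 = +259.75.

+259.75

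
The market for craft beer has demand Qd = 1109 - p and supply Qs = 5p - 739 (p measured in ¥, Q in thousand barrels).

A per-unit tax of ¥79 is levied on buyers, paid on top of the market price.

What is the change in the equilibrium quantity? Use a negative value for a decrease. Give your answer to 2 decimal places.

Before the shock: 1109 - p = 5p - 739 ⇒ 1848 = 6p ⇒ p = 308, Q = 801.
Since buyers pay the price plus the tax, the effective demand curve becomes Qd = 1030 - p.
Clearing the new market: 1030 - p = 5p - 739, so p = 1769/6 ≈ 294.8333 and Q = 4411/6 ≈ 735.1667.
ΔQ = 735.1667 − 801 = -65.83.

-65.83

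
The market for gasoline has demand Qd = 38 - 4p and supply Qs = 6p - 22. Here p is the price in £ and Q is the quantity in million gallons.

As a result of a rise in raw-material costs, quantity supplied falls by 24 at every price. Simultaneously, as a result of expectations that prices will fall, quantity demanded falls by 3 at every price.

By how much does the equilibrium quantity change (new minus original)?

Solve the original market: 38 - 4p = 6p - 22, hence p = 6 and Q = 14.
The shock moves the curves to Qd = 35 - 4p and Qs = 6p - 46.
Setting them equal: 35 - 4p = 6p - 46 → 81 = 10p, so p = 8.1 and Q = 2.6.
ΔQ = 2.6 − 14 = -11.4.

-11.4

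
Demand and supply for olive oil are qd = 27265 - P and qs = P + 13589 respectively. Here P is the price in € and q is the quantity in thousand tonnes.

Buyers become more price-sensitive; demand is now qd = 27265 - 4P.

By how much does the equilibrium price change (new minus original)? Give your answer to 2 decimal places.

-4102.80

Before the shock: 27265 - P = P + 13589 ⇒ 13676 = 2P ⇒ P = 6838, q = 20427.
The shock moves the curves to qd = 27265 - 4P and qs = P + 13589.
Equate the new curves: 27265 - 4P = P + 13589, giving 13676 = 5P, P = 2735.2, q = 16324.2.
ΔP = 2735.2 − 6838 = -4102.80.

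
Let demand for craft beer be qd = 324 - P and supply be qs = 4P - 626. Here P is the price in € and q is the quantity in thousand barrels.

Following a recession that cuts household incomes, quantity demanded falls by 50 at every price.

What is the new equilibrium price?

180

Original equilibrium: 324 - P = 4P - 626 gives 950 = 5P, so P = 190 and q = 134.
The new curves are qd = 274 - P (demand) and qs = 4P - 626 (supply).
Clearing the new market: 274 - P = 4P - 626, so P = 180 and q = 94.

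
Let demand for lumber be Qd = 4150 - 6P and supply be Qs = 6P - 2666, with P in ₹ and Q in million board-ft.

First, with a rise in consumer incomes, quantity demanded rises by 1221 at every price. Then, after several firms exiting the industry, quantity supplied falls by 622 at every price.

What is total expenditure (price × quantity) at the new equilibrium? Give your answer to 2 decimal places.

751529.04

Solve the original market: 4150 - 6P = 6P - 2666, hence P = 568 and Q = 742.
The shock moves the curves to Qd = 5371 - 6P and Qs = 6P - 3288.
Equate the new curves: 5371 - 6P = 6P - 3288, giving 8659 = 12P, P = 8659/12 ≈ 721.5833, Q = 1041.5.
New expenditure = 721.5833 × 1041.5 = 751529.04.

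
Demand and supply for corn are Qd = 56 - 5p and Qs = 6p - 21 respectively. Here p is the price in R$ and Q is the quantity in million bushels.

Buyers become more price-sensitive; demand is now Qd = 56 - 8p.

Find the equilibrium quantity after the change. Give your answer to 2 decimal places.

12.00

Initially, 56 - 5p = 6p - 21, so 77 = 11p and p = 7, Q = 21.
With the change applied: demand Qd = 56 - 8p, supply Qs = 6p - 21.
Clearing the new market: 56 - 8p = 6p - 21, so p = 5.5 and Q = 12.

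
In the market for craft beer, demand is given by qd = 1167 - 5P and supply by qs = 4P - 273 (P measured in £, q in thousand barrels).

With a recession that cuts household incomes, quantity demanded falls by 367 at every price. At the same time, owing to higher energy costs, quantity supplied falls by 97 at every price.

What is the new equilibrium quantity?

150

Original equilibrium: 1167 - 5P = 4P - 273 gives 1440 = 9P, so P = 160 and q = 367.
After the shift, demand is qd = 800 - 5P and supply is qs = 4P - 370.
Equate the new curves: 800 - 5P = 4P - 370, giving 1170 = 9P, P = 130, q = 150.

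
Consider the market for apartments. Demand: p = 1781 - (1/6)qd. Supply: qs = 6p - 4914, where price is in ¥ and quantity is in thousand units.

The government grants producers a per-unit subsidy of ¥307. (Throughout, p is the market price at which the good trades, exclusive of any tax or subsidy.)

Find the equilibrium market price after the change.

1146.5

Solve the original market: 10686 - 6p = 6p - 4914, hence p = 1300 and q = 2886.
Since sellers receive the price plus the subsidy, the effective supply curve becomes qs = 6p - 3072.
New equilibrium: 10686 - 6p = 6p - 3072 ⇒ 13758 = 12p ⇒ p = 1146.5, q = 3807.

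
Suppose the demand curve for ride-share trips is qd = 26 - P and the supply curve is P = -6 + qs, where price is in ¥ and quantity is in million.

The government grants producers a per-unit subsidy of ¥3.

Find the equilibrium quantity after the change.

17.5

Solve the original market: 26 - P = P + 6, hence P = 10 and q = 16.
Since sellers receive the price plus the subsidy, the effective supply curve becomes qs = P + 9.
New equilibrium: 26 - P = P + 9 ⇒ 17 = 2P ⇒ P = 8.5, q = 17.5.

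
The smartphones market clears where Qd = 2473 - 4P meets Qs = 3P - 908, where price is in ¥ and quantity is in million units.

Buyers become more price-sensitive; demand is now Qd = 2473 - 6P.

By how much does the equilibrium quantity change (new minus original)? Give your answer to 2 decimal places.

Before the shock: 2473 - 4P = 3P - 908 ⇒ 3381 = 7P ⇒ P = 483, Q = 541.
The shock moves the curves to Qd = 2473 - 6P and Qs = 3P - 908.
Setting them equal: 2473 - 6P = 3P - 908 → 3381 = 9P, so P = 1127/3 ≈ 375.6667 and Q = 219.
ΔQ = 219 − 541 = -322.00.

-322.00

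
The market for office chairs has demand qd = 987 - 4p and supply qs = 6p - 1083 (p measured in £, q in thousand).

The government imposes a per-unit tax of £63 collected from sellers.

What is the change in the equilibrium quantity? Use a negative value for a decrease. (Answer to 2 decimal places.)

Original equilibrium: 987 - 4p = 6p - 1083 gives 2070 = 10p, so p = 207 and q = 159.
Since sellers keep the price net of the tax, the effective supply curve becomes qs = 6p - 1461.
Clearing the new market: 987 - 4p = 6p - 1461, so p = 244.8 and q = 7.8.
Δq = 7.8 − 159 = -151.20.

-151.20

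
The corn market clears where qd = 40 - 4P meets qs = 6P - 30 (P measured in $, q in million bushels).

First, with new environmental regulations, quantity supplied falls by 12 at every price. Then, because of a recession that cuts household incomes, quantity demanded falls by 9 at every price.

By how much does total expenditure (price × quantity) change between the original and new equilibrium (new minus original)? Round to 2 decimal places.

-70.86

Original equilibrium: 40 - 4P = 6P - 30 gives 70 = 10P, so P = 7 and q = 12.
With the change applied: demand qd = 31 - 4P, supply qs = 6P - 42.
Equate the new curves: 31 - 4P = 6P - 42, giving 73 = 10P, P = 7.3, q = 1.8.
Expenditure moves from 7×12 = 84 to 7.3×1.8 = 13.14; change = -70.86.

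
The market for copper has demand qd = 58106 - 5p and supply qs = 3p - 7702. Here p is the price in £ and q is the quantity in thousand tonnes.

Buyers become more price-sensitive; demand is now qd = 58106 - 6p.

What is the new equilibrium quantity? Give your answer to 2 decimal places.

14234.00

Before the shock: 58106 - 5p = 3p - 7702 ⇒ 65808 = 8p ⇒ p = 8226, q = 16976.
The new curves are qd = 58106 - 6p (demand) and qs = 3p - 7702 (supply).
Clearing the new market: 58106 - 6p = 3p - 7702, so p = 7312 and q = 14234.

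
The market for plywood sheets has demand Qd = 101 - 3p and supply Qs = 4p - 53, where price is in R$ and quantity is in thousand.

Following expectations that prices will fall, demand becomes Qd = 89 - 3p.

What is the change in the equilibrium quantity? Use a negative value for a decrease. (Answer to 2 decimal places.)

-6.86

Solve the original market: 101 - 3p = 4p - 53, hence p = 22 and Q = 35.
The new curves are Qd = 89 - 3p (demand) and Qs = 4p - 53 (supply).
Equate the new curves: 89 - 3p = 4p - 53, giving 142 = 7p, p = 142/7 ≈ 20.2857, Q = 197/7 ≈ 28.1429.
ΔQ = 28.1429 − 35 = -6.86.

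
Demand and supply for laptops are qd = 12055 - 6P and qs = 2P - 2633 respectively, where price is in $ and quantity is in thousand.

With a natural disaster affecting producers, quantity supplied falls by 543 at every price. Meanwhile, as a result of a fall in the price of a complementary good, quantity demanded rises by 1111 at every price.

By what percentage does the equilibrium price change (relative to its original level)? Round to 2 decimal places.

Solve the original market: 12055 - 6P = 2P - 2633, hence P = 1836 and q = 1039.
After the shift, demand is qd = 13166 - 6P and supply is qs = 2P - 3176.
New equilibrium: 13166 - 6P = 2P - 3176 ⇒ 16342 = 8P ⇒ P = 2042.75, q = 909.5.
%ΔP = (2042.75 − 1836) / 1836 × 100 = +11.26%.

+11.26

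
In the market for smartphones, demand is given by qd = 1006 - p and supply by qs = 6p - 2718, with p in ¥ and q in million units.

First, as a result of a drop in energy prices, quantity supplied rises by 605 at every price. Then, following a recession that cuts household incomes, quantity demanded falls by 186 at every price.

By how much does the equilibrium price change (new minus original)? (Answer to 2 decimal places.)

Before the shock: 1006 - p = 6p - 2718 ⇒ 3724 = 7p ⇒ p = 532, q = 474.
The new curves are qd = 820 - p (demand) and qs = 6p - 2113 (supply).
Clearing the new market: 820 - p = 6p - 2113, so p = 419 and q = 401.
Δp = 419 − 532 = -113.00.

-113.00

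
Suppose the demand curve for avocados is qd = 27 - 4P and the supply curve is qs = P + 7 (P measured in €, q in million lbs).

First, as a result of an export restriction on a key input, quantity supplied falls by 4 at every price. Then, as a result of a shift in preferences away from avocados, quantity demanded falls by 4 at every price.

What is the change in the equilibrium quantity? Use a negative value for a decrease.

-4

Before the shock: 27 - 4P = P + 7 ⇒ 20 = 5P ⇒ P = 4, q = 11.
With the change applied: demand qd = 23 - 4P, supply qs = P + 3.
Clearing the new market: 23 - 4P = P + 3, so P = 4 and q = 7.
Δq = 7 − 11 = -4.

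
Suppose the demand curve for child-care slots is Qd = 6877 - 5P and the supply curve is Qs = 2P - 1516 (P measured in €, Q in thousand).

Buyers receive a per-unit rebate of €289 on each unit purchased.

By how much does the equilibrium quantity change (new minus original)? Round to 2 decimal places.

Before the shock: 6877 - 5P = 2P - 1516 ⇒ 8393 = 7P ⇒ P = 1199, Q = 882.
Since buyers' out-of-pocket price is the market price minus the rebate, the effective demand curve becomes Qd = 8322 - 5P.
Clearing the new market: 8322 - 5P = 2P - 1516, so P = 9838/7 ≈ 1405.4286 and Q = 9064/7 ≈ 1294.8571.
ΔQ = 1294.8571 − 882 = +412.86.

+412.86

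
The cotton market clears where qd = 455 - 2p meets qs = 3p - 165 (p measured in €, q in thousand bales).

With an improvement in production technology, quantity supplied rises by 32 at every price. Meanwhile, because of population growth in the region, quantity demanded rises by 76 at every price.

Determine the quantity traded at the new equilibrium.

Initially, 455 - 2p = 3p - 165, so 620 = 5p and p = 124, q = 207.
After the shift, demand is qd = 531 - 2p and supply is qs = 3p - 133.
Equate the new curves: 531 - 2p = 3p - 133, giving 664 = 5p, p = 132.8, q = 265.4.

265.4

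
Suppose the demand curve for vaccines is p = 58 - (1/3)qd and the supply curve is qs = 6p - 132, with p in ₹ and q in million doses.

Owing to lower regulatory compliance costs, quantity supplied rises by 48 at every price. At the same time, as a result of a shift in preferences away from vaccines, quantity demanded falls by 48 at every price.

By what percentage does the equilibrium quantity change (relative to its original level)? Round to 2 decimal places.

Initially, 174 - 3p = 6p - 132, so 306 = 9p and p = 34, q = 72.
The shock moves the curves to qd = 126 - 3p and qs = 6p - 84.
New equilibrium: 126 - 3p = 6p - 84 ⇒ 210 = 9p ⇒ p = 70/3 ≈ 23.3333, q = 56.
%Δq = (56 − 72) / 72 × 100 = -22.22%.

-22.22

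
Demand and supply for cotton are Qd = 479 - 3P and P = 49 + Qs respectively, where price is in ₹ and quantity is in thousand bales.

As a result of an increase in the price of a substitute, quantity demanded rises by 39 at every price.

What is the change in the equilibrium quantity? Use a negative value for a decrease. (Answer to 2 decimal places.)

Original equilibrium: 479 - 3P = P - 49 gives 528 = 4P, so P = 132 and Q = 83.
The new curves are Qd = 518 - 3P (demand) and Qs = P - 49 (supply).
Clearing the new market: 518 - 3P = P - 49, so P = 141.75 and Q = 92.75.
ΔQ = 92.75 − 83 = +9.75.

+9.75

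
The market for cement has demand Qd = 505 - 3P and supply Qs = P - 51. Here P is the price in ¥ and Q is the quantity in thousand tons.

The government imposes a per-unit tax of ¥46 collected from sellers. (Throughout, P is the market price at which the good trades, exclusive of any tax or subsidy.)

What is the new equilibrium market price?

Before the shock: 505 - 3P = P - 51 ⇒ 556 = 4P ⇒ P = 139, Q = 88.
Since sellers keep the price net of the tax, the effective supply curve becomes Qs = P - 97.
Setting them equal: 505 - 3P = P - 97 → 602 = 4P, so P = 150.5 and Q = 53.5.

150.5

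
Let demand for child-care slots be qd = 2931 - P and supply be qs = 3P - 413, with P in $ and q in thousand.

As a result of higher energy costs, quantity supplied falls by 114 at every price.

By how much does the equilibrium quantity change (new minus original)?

-28.5

Solve the original market: 2931 - P = 3P - 413, hence P = 836 and q = 2095.
The shock moves the curves to qd = 2931 - P and qs = 3P - 527.
Clearing the new market: 2931 - P = 3P - 527, so P = 864.5 and q = 2066.5.
Δq = 2066.5 − 2095 = -28.5.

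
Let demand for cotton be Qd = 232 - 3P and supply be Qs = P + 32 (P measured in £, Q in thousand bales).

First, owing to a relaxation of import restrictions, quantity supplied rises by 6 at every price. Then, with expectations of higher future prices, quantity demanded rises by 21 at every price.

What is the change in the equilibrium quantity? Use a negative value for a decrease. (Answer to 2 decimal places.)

Initially, 232 - 3P = P + 32, so 200 = 4P and P = 50, Q = 82.
The new curves are Qd = 253 - 3P (demand) and Qs = P + 38 (supply).
Clearing the new market: 253 - 3P = P + 38, so P = 53.75 and Q = 91.75.
ΔQ = 91.75 − 82 = +9.75.

+9.75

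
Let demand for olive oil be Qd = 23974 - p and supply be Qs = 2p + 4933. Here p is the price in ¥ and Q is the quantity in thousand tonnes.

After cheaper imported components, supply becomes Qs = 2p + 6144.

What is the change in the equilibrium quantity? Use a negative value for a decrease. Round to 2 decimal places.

Initially, 23974 - p = 2p + 4933, so 19041 = 3p and p = 6347, Q = 17627.
The new curves are Qd = 23974 - p (demand) and Qs = 2p + 6144 (supply).
Setting them equal: 23974 - p = 2p + 6144 → 17830 = 3p, so p = 17830/3 ≈ 5943.3333 and Q = 54092/3 ≈ 18030.6667.
ΔQ = 18030.6667 − 17627 = +403.67.

+403.67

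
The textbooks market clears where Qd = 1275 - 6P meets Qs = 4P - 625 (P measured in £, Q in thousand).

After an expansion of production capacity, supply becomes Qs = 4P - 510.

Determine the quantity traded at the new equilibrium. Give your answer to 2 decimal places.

204.00

Before the shock: 1275 - 6P = 4P - 625 ⇒ 1900 = 10P ⇒ P = 190, Q = 135.
The shock moves the curves to Qd = 1275 - 6P and Qs = 4P - 510.
Clearing the new market: 1275 - 6P = 4P - 510, so P = 178.5 and Q = 204.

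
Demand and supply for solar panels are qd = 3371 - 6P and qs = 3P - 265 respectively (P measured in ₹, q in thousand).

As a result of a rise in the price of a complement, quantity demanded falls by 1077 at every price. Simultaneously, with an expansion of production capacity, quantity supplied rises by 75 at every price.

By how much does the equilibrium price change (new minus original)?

Before the shock: 3371 - 6P = 3P - 265 ⇒ 3636 = 9P ⇒ P = 404, q = 947.
The new curves are qd = 2294 - 6P (demand) and qs = 3P - 190 (supply).
Clearing the new market: 2294 - 6P = 3P - 190, so P = 276 and q = 638.
ΔP = 276 − 404 = -128.

-128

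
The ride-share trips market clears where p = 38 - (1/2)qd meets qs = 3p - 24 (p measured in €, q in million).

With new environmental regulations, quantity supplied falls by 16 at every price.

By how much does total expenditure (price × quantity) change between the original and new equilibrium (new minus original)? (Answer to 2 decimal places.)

-33.28

Original equilibrium: 76 - 2p = 3p - 24 gives 100 = 5p, so p = 20 and q = 36.
The shock moves the curves to qd = 76 - 2p and qs = 3p - 40.
New equilibrium: 76 - 2p = 3p - 40 ⇒ 116 = 5p ⇒ p = 23.2, q = 29.6.
Expenditure moves from 20×36 = 720 to 23.2×29.6 = 686.72; change = -33.28.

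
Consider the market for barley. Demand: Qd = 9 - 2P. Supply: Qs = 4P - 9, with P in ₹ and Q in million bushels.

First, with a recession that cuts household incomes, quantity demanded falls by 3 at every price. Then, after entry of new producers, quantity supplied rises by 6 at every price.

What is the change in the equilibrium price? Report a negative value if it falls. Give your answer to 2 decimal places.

Original equilibrium: 9 - 2P = 4P - 9 gives 18 = 6P, so P = 3 and Q = 3.
The new curves are Qd = 6 - 2P (demand) and Qs = 4P - 3 (supply).
Equate the new curves: 6 - 2P = 4P - 3, giving 9 = 6P, P = 1.5, Q = 3.
ΔP = 1.5 − 3 = -1.50.

-1.50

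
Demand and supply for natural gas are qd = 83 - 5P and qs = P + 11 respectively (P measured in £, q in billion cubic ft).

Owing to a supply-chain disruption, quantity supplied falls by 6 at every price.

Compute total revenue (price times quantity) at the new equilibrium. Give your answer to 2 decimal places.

234.00

Before the shock: 83 - 5P = P + 11 ⇒ 72 = 6P ⇒ P = 12, q = 23.
The shock moves the curves to qd = 83 - 5P and qs = P + 5.
Clearing the new market: 83 - 5P = P + 5, so P = 13 and q = 18.
New expenditure = 13 × 18 = 234.00.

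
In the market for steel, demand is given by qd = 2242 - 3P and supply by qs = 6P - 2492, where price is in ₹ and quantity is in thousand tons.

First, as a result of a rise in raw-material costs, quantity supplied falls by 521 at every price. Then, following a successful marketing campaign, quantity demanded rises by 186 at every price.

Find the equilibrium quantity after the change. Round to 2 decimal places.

614.33

Initially, 2242 - 3P = 6P - 2492, so 4734 = 9P and P = 526, q = 664.
After the shift, demand is qd = 2428 - 3P and supply is qs = 6P - 3013.
Clearing the new market: 2428 - 3P = 6P - 3013, so P = 5441/9 ≈ 604.5556 and q = 1843/3 ≈ 614.3333.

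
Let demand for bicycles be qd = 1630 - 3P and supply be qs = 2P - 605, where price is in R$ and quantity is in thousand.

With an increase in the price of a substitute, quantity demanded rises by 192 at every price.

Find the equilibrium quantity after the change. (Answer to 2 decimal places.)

365.80

Before the shock: 1630 - 3P = 2P - 605 ⇒ 2235 = 5P ⇒ P = 447, q = 289.
After the shift, demand is qd = 1822 - 3P and supply is qs = 2P - 605.
New equilibrium: 1822 - 3P = 2P - 605 ⇒ 2427 = 5P ⇒ P = 485.4, q = 365.8.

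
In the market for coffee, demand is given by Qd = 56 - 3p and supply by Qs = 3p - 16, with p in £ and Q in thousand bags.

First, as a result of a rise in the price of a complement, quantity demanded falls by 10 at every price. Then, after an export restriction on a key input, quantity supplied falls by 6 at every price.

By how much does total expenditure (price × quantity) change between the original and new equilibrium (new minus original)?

Original equilibrium: 56 - 3p = 3p - 16 gives 72 = 6p, so p = 12 and Q = 20.
After the shift, demand is Qd = 46 - 3p and supply is Qs = 3p - 22.
New equilibrium: 46 - 3p = 3p - 22 ⇒ 68 = 6p ⇒ p = 34/3 ≈ 11.3333, Q = 12.
Expenditure moves from 12×20 = 240 to 11.3333×12 = 136; change = -104.

-104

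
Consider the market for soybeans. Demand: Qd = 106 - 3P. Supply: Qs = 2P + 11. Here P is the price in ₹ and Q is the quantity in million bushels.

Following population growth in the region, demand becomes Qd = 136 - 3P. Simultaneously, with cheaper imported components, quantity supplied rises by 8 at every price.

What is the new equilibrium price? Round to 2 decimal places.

23.40

Initially, 106 - 3P = 2P + 11, so 95 = 5P and P = 19, Q = 49.
After the shift, demand is Qd = 136 - 3P and supply is Qs = 2P + 19.
Clearing the new market: 136 - 3P = 2P + 19, so P = 23.4 and Q = 65.8.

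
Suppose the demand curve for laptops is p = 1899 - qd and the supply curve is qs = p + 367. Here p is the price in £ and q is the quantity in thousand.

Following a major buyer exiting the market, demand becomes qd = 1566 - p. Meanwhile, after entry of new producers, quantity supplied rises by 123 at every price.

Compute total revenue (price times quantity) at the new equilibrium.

Original equilibrium: 1899 - p = p + 367 gives 1532 = 2p, so p = 766 and q = 1133.
The new curves are qd = 1566 - p (demand) and qs = p + 490 (supply).
Equate the new curves: 1566 - p = p + 490, giving 1076 = 2p, p = 538, q = 1028.
New expenditure = 538 × 1028 = 553064.

553064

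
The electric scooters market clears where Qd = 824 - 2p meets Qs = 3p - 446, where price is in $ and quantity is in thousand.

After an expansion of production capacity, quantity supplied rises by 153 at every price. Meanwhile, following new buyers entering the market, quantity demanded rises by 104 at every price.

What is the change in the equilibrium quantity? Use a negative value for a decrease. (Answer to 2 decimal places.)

Initially, 824 - 2p = 3p - 446, so 1270 = 5p and p = 254, Q = 316.
After the shift, demand is Qd = 928 - 2p and supply is Qs = 3p - 293.
Clearing the new market: 928 - 2p = 3p - 293, so p = 244.2 and Q = 439.6.
ΔQ = 439.6 − 316 = +123.60.

+123.60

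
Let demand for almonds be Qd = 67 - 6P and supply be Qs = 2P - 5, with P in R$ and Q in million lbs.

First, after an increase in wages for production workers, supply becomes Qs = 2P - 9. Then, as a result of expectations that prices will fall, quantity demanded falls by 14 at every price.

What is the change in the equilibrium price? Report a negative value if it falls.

Before the shock: 67 - 6P = 2P - 5 ⇒ 72 = 8P ⇒ P = 9, Q = 13.
After the shift, demand is Qd = 53 - 6P and supply is Qs = 2P - 9.
Clearing the new market: 53 - 6P = 2P - 9, so P = 7.75 and Q = 6.5.
ΔP = 7.75 − 9 = -1.25.

-1.25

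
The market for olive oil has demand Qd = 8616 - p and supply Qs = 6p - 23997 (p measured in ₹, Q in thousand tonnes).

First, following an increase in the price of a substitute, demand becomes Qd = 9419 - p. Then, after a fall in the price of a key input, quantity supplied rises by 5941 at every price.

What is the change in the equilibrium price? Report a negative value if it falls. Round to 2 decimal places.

Before the shock: 8616 - p = 6p - 23997 ⇒ 32613 = 7p ⇒ p = 4659, Q = 3957.
The new curves are Qd = 9419 - p (demand) and Qs = 6p - 18056 (supply).
New equilibrium: 9419 - p = 6p - 18056 ⇒ 27475 = 7p ⇒ p = 3925, Q = 5494.
Δp = 3925 − 4659 = -734.00.

-734.00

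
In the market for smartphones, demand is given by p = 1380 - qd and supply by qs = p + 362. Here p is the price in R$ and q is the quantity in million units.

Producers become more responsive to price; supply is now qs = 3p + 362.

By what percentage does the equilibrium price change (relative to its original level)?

Original equilibrium: 1380 - p = p + 362 gives 1018 = 2p, so p = 509 and q = 871.
The new curves are qd = 1380 - p (demand) and qs = 3p + 362 (supply).
Equate the new curves: 1380 - p = 3p + 362, giving 1018 = 4p, p = 254.5, q = 1125.5.
%Δp = (254.5 − 509) / 509 × 100 = -50%.

-50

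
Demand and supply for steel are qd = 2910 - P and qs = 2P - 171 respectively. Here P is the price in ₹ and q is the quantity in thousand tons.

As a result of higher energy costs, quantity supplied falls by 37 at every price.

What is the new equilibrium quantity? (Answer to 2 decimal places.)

Solve the original market: 2910 - P = 2P - 171, hence P = 1027 and q = 1883.
The shock moves the curves to qd = 2910 - P and qs = 2P - 208.
Setting them equal: 2910 - P = 2P - 208 → 3118 = 3P, so P = 3118/3 ≈ 1039.3333 and q = 5612/3 ≈ 1870.6667.

1870.67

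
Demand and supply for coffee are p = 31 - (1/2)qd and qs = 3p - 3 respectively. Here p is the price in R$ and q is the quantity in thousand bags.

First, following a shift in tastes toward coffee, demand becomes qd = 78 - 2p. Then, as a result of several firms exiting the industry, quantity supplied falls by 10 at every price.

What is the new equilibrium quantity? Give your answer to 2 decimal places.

Original equilibrium: 62 - 2p = 3p - 3 gives 65 = 5p, so p = 13 and q = 36.
The shock moves the curves to qd = 78 - 2p and qs = 3p - 13.
Equate the new curves: 78 - 2p = 3p - 13, giving 91 = 5p, p = 18.2, q = 41.6.

41.60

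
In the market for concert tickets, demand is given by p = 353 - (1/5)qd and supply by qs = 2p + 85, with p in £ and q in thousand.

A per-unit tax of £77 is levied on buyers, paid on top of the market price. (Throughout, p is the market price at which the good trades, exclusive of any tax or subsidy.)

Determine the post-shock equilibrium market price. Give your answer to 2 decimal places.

185.00

Initially, 1765 - 5p = 2p + 85, so 1680 = 7p and p = 240, q = 565.
Since buyers pay the price plus the tax, the effective demand curve becomes qd = 1380 - 5p.
New equilibrium: 1380 - 5p = 2p + 85 ⇒ 1295 = 7p ⇒ p = 185, q = 455.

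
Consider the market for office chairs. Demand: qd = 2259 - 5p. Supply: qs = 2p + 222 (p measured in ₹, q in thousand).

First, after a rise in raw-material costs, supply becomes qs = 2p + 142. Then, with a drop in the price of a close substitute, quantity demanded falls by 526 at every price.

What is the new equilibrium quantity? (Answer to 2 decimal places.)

596.57

Solve the original market: 2259 - 5p = 2p + 222, hence p = 291 and q = 804.
After the shift, demand is qd = 1733 - 5p and supply is qs = 2p + 142.
Setting them equal: 1733 - 5p = 2p + 142 → 1591 = 7p, so p = 1591/7 ≈ 227.2857 and q = 4176/7 ≈ 596.5714.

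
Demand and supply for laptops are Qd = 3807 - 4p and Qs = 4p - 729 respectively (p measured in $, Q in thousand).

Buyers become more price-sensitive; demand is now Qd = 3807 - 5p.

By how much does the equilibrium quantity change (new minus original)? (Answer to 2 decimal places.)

-252.00

Before the shock: 3807 - 4p = 4p - 729 ⇒ 4536 = 8p ⇒ p = 567, Q = 1539.
After the shift, demand is Qd = 3807 - 5p and supply is Qs = 4p - 729.
Equate the new curves: 3807 - 5p = 4p - 729, giving 4536 = 9p, p = 504, Q = 1287.
ΔQ = 1287 − 1539 = -252.00.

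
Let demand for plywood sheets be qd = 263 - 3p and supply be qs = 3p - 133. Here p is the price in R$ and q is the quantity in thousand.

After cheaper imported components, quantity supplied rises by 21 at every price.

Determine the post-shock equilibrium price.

62.5

Original equilibrium: 263 - 3p = 3p - 133 gives 396 = 6p, so p = 66 and q = 65.
With the change applied: demand qd = 263 - 3p, supply qs = 3p - 112.
Equate the new curves: 263 - 3p = 3p - 112, giving 375 = 6p, p = 62.5, q = 75.5.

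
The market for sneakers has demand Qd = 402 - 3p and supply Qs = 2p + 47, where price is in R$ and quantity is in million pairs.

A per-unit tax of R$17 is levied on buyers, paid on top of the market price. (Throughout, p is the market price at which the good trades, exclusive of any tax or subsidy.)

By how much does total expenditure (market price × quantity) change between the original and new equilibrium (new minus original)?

Initially, 402 - 3p = 2p + 47, so 355 = 5p and p = 71, Q = 189.
Since buyers pay the price plus the tax, the effective demand curve becomes Qd = 351 - 3p.
Setting them equal: 351 - 3p = 2p + 47 → 304 = 5p, so p = 60.8 and Q = 168.6.
Expenditure moves from 71×189 = 13419 to 60.8×168.6 = 10250.88; change = -3168.12.

-3168.12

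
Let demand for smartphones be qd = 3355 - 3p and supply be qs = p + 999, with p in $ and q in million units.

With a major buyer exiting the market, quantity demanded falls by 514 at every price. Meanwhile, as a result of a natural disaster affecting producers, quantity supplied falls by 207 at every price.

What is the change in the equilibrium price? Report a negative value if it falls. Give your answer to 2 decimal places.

-76.75

Original equilibrium: 3355 - 3p = p + 999 gives 2356 = 4p, so p = 589 and q = 1588.
After the shift, demand is qd = 2841 - 3p and supply is qs = p + 792.
Setting them equal: 2841 - 3p = p + 792 → 2049 = 4p, so p = 512.25 and q = 1304.25.
Δp = 512.25 − 589 = -76.75.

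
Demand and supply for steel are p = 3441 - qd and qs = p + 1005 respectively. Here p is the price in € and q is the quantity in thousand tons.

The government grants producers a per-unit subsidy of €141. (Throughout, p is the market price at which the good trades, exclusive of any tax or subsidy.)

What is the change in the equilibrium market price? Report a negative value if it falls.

Original equilibrium: 3441 - p = p + 1005 gives 2436 = 2p, so p = 1218 and q = 2223.
Since sellers receive the price plus the subsidy, the effective supply curve becomes qs = p + 1146.
Clearing the new market: 3441 - p = p + 1146, so p = 1147.5 and q = 2293.5.
Δp = 1147.5 − 1218 = -70.5.

-70.5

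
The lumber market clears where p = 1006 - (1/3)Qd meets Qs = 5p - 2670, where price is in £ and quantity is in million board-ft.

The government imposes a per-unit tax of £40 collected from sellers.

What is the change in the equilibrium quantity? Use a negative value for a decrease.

Initially, 3018 - 3p = 5p - 2670, so 5688 = 8p and p = 711, Q = 885.
Since sellers keep the price net of the tax, the effective supply curve becomes Qs = 5p - 2870.
Setting them equal: 3018 - 3p = 5p - 2870 → 5888 = 8p, so p = 736 and Q = 810.
ΔQ = 810 − 885 = -75.

-75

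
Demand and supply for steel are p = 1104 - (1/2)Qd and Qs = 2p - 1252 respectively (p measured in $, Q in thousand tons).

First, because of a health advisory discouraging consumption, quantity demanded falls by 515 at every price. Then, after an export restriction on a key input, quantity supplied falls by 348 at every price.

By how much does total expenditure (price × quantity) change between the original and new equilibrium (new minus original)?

-375188.875

Solve the original market: 2208 - 2p = 2p - 1252, hence p = 865 and Q = 478.
The new curves are Qd = 1693 - 2p (demand) and Qs = 2p - 1600 (supply).
New equilibrium: 1693 - 2p = 2p - 1600 ⇒ 3293 = 4p ⇒ p = 823.25, Q = 46.5.
Expenditure moves from 865×478 = 413470 to 823.25×46.5 = 38281.125; change = -375188.875.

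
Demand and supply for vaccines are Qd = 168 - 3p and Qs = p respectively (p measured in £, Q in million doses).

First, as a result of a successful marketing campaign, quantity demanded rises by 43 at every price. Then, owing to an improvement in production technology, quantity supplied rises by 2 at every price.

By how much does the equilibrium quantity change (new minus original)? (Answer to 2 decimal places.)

Original equilibrium: 168 - 3p = p gives 168 = 4p, so p = 42 and Q = 42.
With the change applied: demand Qd = 211 - 3p, supply Qs = p + 2.
Clearing the new market: 211 - 3p = p + 2, so p = 52.25 and Q = 54.25.
ΔQ = 54.25 − 42 = +12.25.

+12.25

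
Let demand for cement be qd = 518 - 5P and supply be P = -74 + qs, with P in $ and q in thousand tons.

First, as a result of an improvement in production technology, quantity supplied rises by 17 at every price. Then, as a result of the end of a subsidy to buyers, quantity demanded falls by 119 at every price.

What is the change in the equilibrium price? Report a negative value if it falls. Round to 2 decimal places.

-22.67

Before the shock: 518 - 5P = P + 74 ⇒ 444 = 6P ⇒ P = 74, q = 148.
After the shift, demand is qd = 399 - 5P and supply is qs = P + 91.
New equilibrium: 399 - 5P = P + 91 ⇒ 308 = 6P ⇒ P = 154/3 ≈ 51.3333, q = 427/3 ≈ 142.3333.
ΔP = 51.3333 − 74 = -22.67.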